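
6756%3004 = 748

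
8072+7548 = 15620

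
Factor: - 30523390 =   -  2^1* 5^1*367^1*8317^1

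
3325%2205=1120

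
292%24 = 4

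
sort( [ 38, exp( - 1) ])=[exp( - 1),38]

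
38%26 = 12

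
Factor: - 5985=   -  3^2 * 5^1*7^1*19^1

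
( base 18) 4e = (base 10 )86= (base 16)56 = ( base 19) 4A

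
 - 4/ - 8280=1/2070 = 0.00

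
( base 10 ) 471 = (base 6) 2103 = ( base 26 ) I3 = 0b111010111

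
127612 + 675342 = 802954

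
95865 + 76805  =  172670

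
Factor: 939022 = 2^1*7^1*67073^1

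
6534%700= 234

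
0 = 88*0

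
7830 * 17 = 133110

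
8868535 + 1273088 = 10141623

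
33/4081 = 3/371 = 0.01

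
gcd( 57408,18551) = 13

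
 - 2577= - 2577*1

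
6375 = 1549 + 4826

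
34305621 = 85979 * 399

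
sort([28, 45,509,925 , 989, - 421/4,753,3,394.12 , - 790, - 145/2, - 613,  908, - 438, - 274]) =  [ - 790, - 613 ,-438, - 274 ,  -  421/4 , - 145/2,  3 , 28, 45, 394.12,509, 753, 908 , 925,989] 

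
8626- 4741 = 3885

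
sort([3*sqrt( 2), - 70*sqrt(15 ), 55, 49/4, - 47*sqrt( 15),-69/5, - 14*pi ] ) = [ - 70*sqrt( 15), - 47*sqrt( 15 ),-14 *pi, - 69/5, 3*sqrt(2 ) , 49/4,55 ]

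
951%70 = 41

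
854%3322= 854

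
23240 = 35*664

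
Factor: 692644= 2^2 * 43^1 * 4027^1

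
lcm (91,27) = 2457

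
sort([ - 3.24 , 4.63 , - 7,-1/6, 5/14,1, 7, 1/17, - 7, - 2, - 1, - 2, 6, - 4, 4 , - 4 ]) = [ - 7, - 7, - 4, - 4  , - 3.24, - 2, - 2, - 1  ,  -  1/6,1/17  ,  5/14,1 , 4,4.63,6, 7 ]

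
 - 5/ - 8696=5/8696 = 0.00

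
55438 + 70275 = 125713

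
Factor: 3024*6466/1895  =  19553184/1895= 2^5*3^3*5^( - 1)*7^1*53^1*61^1*379^(  -  1 ) 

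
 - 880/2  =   - 440 = - 440.00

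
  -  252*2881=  - 726012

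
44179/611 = 72 + 187/611= 72.31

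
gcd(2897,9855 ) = 1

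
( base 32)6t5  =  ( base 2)1101110100101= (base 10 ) 7077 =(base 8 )15645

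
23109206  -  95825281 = - 72716075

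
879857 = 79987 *11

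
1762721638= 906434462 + 856287176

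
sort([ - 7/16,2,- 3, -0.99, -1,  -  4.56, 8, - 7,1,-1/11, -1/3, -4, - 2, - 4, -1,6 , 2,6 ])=[ - 7, - 4.56, - 4,-4, - 3, - 2,-1, - 1, - 0.99, - 7/16, -1/3,-1/11, 1 , 2,2,6,6,8 ]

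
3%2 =1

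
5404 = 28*193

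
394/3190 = 197/1595 = 0.12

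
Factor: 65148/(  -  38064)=- 2^( - 2 )*13^(-1 )*89^1 = - 89/52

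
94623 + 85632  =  180255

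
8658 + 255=8913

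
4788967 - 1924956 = 2864011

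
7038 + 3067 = 10105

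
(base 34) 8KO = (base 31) AB1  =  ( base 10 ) 9952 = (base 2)10011011100000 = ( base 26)EIK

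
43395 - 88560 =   -  45165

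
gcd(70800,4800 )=1200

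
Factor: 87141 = 3^1 * 31^1*937^1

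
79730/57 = 79730/57= 1398.77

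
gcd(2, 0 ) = 2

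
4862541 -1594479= 3268062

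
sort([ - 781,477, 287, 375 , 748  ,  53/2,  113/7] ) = [ - 781,113/7 , 53/2, 287, 375,477,748] 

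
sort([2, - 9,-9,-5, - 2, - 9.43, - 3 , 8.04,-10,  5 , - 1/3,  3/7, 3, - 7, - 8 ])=[ - 10, - 9.43 , - 9, - 9, - 8, - 7, - 5, - 3, - 2, - 1/3,3/7,2, 3, 5, 8.04 ]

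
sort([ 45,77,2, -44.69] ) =[ - 44.69,2,45,77]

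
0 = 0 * 11393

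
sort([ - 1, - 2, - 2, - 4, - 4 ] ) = [-4,  -  4, - 2,-2 , - 1]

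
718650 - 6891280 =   -  6172630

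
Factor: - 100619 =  - 239^1*421^1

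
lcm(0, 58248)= 0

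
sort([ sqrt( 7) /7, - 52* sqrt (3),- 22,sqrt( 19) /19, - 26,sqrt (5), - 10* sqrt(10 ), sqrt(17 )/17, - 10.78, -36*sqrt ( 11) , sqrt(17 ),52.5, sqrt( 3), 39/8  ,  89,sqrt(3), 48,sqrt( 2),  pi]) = [ - 36*sqrt(11),- 52 * sqrt( 3 ),-10*sqrt(10 ),-26, - 22, - 10.78,sqrt (19 ) /19,sqrt(17)/17,sqrt(7 )/7,  sqrt(2),sqrt(3 ),  sqrt(3), sqrt(5 ) , pi, sqrt(17),39/8, 48,52.5, 89] 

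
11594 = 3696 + 7898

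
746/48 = 15 + 13/24=15.54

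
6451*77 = 496727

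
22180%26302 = 22180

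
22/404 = 11/202 = 0.05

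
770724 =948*813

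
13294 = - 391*( - 34 )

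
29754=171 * 174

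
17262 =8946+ 8316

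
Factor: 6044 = 2^2 * 1511^1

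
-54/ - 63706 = 27/31853 = 0.00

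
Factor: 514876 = 2^2*97^1*1327^1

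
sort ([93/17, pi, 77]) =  [pi,  93/17,  77]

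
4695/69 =1565/23  =  68.04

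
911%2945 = 911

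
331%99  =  34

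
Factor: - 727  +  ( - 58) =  - 5^1 * 157^1 = - 785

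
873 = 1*873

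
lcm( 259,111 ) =777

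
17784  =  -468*( - 38) 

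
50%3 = 2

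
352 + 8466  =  8818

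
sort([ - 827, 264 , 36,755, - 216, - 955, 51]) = [ - 955,-827,-216 , 36,51,264,755] 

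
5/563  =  5/563 = 0.01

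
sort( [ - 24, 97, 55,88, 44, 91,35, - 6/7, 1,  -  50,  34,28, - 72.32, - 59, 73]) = [ - 72.32, - 59, - 50, - 24,-6/7, 1,28,34 , 35, 44,  55,73,88, 91, 97 ]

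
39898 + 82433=122331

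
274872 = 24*11453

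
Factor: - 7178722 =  - 2^1*3589361^1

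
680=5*136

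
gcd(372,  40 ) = 4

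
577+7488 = 8065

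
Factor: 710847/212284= 2^( - 2)*3^2  *  19^1*73^( - 1)* 727^ ( - 1)*4157^1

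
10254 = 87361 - 77107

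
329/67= 329/67= 4.91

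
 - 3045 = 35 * ( - 87) 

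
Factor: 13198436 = 2^2*31^1*163^1*653^1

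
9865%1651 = 1610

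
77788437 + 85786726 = 163575163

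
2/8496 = 1/4248 = 0.00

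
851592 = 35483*24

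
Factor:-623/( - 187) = 7^1*11^( - 1)*17^( - 1)  *  89^1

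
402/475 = 402/475 = 0.85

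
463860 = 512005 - 48145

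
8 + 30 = 38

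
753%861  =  753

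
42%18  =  6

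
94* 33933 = 3189702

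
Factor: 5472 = 2^5*3^2*19^1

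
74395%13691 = 5940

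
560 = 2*280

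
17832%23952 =17832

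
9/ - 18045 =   -  1 +2004/2005 = - 0.00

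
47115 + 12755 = 59870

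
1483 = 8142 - 6659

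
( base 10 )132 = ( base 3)11220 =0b10000100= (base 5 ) 1012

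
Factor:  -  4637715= - 3^1*5^1*41^1 * 7541^1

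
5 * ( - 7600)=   -  38000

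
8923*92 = 820916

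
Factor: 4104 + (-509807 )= -11^1 *31^1*1483^1  =  - 505703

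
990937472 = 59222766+931714706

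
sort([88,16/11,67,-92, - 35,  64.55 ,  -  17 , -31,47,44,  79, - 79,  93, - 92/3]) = [ - 92,-79,  -  35, - 31, - 92/3, - 17,16/11,44, 47,64.55,67 , 79,88,  93] 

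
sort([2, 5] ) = [2,5 ]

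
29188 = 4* 7297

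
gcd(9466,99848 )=2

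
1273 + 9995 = 11268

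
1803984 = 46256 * 39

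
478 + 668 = 1146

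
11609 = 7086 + 4523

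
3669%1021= 606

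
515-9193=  - 8678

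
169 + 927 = 1096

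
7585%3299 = 987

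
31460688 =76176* 413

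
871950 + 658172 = 1530122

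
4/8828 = 1/2207 = 0.00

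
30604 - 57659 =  - 27055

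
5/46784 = 5/46784 = 0.00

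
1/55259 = 1/55259=0.00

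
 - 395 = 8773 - 9168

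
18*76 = 1368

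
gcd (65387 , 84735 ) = 7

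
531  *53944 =28644264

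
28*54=1512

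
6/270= 1/45 =0.02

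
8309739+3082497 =11392236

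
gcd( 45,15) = 15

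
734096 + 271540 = 1005636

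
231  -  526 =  - 295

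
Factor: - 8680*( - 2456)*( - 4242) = -2^7*3^1*5^1*7^2*31^1*101^1*307^1 = - 90431295360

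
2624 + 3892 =6516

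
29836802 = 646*46187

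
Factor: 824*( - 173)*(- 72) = 2^6*3^2*103^1*173^1 = 10263744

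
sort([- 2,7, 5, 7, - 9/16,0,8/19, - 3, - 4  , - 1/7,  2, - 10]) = [ -10,  -  4 ,-3, - 2, - 9/16, - 1/7,0,8/19, 2, 5 , 7 , 7]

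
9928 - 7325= 2603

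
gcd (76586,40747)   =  1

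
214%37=29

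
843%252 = 87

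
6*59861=359166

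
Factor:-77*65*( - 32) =160160= 2^5*5^1*7^1 *11^1*13^1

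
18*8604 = 154872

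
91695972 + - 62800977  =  28894995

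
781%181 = 57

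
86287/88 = 86287/88 = 980.53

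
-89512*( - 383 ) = 34283096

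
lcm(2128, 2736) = 19152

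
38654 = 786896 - 748242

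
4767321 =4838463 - 71142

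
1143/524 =2 + 95/524 = 2.18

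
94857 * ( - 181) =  - 17169117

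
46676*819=38227644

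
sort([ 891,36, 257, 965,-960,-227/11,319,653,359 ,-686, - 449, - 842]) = [ - 960,-842, - 686, - 449,  -  227/11,36,  257,319,359,653, 891, 965 ] 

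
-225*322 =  - 72450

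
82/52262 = 41/26131 = 0.00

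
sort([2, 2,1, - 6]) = [ - 6,1 , 2,2 ] 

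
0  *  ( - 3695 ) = 0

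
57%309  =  57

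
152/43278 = 76/21639 = 0.00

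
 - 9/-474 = 3/158 = 0.02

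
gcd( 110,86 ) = 2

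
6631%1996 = 643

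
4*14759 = 59036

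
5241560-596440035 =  - 591198475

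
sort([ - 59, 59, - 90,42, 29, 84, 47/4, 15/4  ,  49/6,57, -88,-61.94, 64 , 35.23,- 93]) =[ - 93,-90, - 88, - 61.94, - 59, 15/4, 49/6, 47/4,  29,35.23,42, 57, 59, 64, 84 ]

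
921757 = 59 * 15623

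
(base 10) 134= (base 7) 251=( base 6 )342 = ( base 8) 206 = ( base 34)3W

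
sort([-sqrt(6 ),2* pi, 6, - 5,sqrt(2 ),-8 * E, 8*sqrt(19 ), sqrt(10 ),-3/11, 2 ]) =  [ - 8*E, - 5,-sqrt(6), - 3/11,sqrt(2), 2,  sqrt( 10),6,2*pi,8*sqrt( 19 )]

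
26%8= 2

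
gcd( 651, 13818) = 21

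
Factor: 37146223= 59^1 * 547^1*1151^1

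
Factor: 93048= 2^3*3^1*3877^1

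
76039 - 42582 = 33457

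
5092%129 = 61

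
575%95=5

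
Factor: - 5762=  -2^1 * 43^1* 67^1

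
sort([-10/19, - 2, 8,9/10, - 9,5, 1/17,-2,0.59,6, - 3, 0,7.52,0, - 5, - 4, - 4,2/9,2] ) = [ - 9,-5 ,-4, - 4, - 3,-2 , - 2, - 10/19, 0,0, 1/17 , 2/9, 0.59, 9/10, 2,5, 6,  7.52 , 8]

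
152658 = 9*16962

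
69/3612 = 23/1204=0.02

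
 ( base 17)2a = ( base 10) 44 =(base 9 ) 48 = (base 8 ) 54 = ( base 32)1c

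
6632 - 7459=-827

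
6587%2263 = 2061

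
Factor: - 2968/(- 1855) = 2^3*5^( - 1 )  =  8/5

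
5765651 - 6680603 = -914952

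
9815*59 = 579085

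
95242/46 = 47621/23 = 2070.48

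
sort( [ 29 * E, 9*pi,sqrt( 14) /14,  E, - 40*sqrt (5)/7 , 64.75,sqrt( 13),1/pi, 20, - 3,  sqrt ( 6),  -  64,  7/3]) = [ - 64, - 40*sqrt( 5)/7, - 3, sqrt( 14)/14, 1/pi, 7/3,sqrt ( 6),  E,sqrt( 13 ),20, 9*pi , 64.75,29*E] 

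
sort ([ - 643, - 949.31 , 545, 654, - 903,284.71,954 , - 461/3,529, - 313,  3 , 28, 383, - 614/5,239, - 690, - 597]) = [ - 949.31, - 903,-690,  -  643 , - 597, - 313, - 461/3,  -  614/5,3,28, 239,  284.71,383, 529 , 545, 654, 954 ]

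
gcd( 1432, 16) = 8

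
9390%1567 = 1555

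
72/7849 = 72/7849 = 0.01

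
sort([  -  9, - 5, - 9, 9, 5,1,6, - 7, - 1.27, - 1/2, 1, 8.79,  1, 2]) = [ - 9, - 9, - 7, - 5, - 1.27, - 1/2,  1,1,1,2, 5,6,8.79,9] 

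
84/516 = 7/43 = 0.16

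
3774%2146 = 1628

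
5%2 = 1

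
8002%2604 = 190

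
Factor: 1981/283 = 7^1 = 7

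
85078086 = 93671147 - 8593061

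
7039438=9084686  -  2045248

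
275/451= 25/41 = 0.61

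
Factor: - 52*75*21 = - 2^2*3^2*5^2 * 7^1*13^1 = -  81900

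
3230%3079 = 151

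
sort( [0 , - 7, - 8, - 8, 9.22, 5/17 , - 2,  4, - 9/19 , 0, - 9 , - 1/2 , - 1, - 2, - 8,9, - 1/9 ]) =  [ - 9, - 8 , - 8 , - 8 , -7,-2, - 2,- 1, - 1/2, - 9/19, - 1/9 , 0,0,5/17,4,9,9.22 ] 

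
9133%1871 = 1649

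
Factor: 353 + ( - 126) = 227 = 227^1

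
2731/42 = 2731/42=65.02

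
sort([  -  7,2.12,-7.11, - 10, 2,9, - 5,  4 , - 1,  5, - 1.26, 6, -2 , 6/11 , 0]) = [-10, - 7.11 , - 7 , - 5, - 2, - 1.26 , - 1,  0,6/11 , 2,2.12,4,5,6, 9 ]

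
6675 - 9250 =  - 2575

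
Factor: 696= 2^3*3^1*29^1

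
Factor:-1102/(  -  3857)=2^1*7^ (-1) =2/7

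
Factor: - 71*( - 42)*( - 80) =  - 238560 = - 2^5*3^1*5^1*7^1*71^1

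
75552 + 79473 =155025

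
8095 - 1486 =6609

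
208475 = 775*269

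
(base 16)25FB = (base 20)1463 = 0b10010111111011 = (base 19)17he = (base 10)9723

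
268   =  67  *4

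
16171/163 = 99 +34/163 = 99.21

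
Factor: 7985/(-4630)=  - 1597/926   =  - 2^(-1)*463^( - 1)*1597^1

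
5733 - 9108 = - 3375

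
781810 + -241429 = 540381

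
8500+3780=12280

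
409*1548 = 633132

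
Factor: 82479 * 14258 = 1175985582 =2^1*3^1*19^1*1447^1*7129^1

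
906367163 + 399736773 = 1306103936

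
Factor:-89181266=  - 2^1*787^1*56659^1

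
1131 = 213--918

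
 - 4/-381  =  4/381  =  0.01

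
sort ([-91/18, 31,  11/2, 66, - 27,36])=[ - 27,  -  91/18,11/2,31 , 36, 66 ]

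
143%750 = 143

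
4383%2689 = 1694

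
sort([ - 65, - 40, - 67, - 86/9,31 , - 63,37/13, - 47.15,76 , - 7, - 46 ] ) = [-67,-65 , - 63, - 47.15, - 46,-40, - 86/9, - 7, 37/13, 31, 76 ]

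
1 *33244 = 33244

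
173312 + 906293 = 1079605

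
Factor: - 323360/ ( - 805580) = 2^3*43^1*857^( - 1 ) = 344/857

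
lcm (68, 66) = 2244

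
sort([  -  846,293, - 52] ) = [ - 846, - 52,293]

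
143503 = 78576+64927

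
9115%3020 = 55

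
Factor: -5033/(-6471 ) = 7/9=3^( - 2)*7^1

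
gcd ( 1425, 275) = 25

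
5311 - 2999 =2312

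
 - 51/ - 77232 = 17/25744  =  0.00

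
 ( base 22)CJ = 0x11b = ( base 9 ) 344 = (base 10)283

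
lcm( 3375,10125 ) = 10125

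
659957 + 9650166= 10310123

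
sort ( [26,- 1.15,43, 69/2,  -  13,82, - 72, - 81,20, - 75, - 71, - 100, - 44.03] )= [ - 100 , - 81,-75,-72, - 71, - 44.03, - 13 , - 1.15,20 , 26, 69/2,43,82] 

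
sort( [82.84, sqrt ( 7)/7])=[ sqrt(7 ) /7, 82.84 ]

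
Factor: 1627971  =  3^1*17^1*137^1 * 233^1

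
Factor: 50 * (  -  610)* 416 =  -  2^7*5^3*13^1*61^1 = - 12688000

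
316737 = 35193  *9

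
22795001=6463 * 3527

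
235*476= 111860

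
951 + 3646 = 4597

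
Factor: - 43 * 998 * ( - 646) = 27722444 = 2^2*17^1*19^1*43^1*499^1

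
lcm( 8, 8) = 8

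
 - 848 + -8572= - 9420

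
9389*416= 3905824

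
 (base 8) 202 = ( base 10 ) 130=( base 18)74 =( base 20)6a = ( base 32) 42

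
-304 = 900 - 1204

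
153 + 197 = 350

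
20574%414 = 288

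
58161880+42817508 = 100979388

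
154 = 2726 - 2572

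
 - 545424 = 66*(  -  8264 ) 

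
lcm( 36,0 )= 0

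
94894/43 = 2206 + 36/43 = 2206.84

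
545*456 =248520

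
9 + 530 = 539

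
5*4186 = 20930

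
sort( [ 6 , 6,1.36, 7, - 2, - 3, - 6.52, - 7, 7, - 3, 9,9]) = [- 7, - 6.52, - 3, - 3,-2, 1.36,  6,6,  7,  7, 9, 9]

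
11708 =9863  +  1845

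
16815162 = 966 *17407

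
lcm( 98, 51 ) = 4998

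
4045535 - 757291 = 3288244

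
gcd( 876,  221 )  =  1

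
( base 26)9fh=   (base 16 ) 195b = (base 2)1100101011011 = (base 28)87n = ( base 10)6491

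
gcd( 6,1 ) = 1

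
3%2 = 1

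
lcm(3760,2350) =18800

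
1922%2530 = 1922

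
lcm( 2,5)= 10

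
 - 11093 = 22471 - 33564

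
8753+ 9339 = 18092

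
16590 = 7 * 2370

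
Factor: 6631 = 19^1*349^1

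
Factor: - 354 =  - 2^1*3^1*59^1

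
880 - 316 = 564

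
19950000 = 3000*6650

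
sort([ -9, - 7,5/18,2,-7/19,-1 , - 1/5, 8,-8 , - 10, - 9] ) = [ - 10, - 9, - 9, - 8,-7,-1,-7/19, - 1/5, 5/18,  2,8]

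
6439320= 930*6924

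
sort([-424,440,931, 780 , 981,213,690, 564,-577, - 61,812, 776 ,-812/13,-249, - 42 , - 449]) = [ - 577,  -  449, - 424, -249, - 812/13, - 61, -42,213,440, 564,690,776,780,812, 931,981]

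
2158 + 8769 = 10927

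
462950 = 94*4925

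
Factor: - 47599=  - 47599^1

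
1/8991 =1/8991 = 0.00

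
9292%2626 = 1414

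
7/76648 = 7/76648 = 0.00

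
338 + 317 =655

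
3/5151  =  1/1717 = 0.00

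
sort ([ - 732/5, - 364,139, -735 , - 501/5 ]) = [ - 735, - 364, - 732/5, - 501/5,139 ]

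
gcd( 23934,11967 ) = 11967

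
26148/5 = 5229+ 3/5= 5229.60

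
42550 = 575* 74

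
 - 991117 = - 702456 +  - 288661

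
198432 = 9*22048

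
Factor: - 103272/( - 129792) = 2^( - 5) * 13^( - 1)*331^1 =331/416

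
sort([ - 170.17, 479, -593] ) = [ - 593, - 170.17, 479 ] 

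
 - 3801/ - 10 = 380 + 1/10 = 380.10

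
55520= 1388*40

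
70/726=35/363 = 0.10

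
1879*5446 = 10233034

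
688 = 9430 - 8742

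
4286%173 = 134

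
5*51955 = 259775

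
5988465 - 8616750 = -2628285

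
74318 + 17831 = 92149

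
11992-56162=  - 44170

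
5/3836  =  5/3836 = 0.00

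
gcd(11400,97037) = 1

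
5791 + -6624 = -833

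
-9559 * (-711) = 6796449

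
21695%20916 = 779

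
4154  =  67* 62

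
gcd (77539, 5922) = 7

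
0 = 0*866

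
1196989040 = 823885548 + 373103492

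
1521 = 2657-1136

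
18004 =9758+8246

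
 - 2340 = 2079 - 4419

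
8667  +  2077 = 10744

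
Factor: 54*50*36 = 97200= 2^4 * 3^5*5^2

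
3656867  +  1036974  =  4693841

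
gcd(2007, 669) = 669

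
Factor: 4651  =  4651^1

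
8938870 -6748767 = 2190103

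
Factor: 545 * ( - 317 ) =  - 172765=- 5^1*109^1*317^1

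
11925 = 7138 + 4787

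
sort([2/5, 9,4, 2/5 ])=[2/5,  2/5, 4,9 ]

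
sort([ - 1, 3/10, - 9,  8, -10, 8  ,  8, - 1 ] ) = [ - 10, - 9, - 1, - 1, 3/10, 8,8, 8 ]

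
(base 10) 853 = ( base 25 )193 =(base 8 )1525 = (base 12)5B1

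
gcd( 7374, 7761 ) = 3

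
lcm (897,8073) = 8073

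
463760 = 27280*17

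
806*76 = 61256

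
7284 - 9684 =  - 2400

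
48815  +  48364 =97179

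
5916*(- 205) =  - 1212780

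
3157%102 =97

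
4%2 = 0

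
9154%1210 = 684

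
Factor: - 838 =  - 2^1*419^1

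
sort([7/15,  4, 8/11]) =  [7/15, 8/11, 4] 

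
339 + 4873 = 5212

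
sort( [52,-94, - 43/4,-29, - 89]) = [-94, - 89,-29,-43/4, 52] 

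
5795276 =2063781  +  3731495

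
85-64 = 21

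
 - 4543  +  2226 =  - 2317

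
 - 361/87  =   - 361/87 = -4.15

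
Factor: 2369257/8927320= 2^ ( -3)*5^(- 1)*11^1*43^1*53^( - 1)*4211^(-1)* 5009^1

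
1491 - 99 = 1392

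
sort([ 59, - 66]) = [-66,59]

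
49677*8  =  397416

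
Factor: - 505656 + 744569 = 173^1 * 1381^1 = 238913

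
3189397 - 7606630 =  - 4417233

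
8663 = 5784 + 2879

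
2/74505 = 2/74505= 0.00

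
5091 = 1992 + 3099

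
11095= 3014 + 8081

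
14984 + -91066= - 76082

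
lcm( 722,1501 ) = 57038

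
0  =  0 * 32931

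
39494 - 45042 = - 5548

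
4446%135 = 126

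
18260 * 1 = 18260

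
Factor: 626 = 2^1*313^1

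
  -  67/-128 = 67/128  =  0.52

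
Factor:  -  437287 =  - 437287^1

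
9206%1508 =158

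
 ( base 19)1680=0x23D9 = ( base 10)9177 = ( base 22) IL3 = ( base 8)21731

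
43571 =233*187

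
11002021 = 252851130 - 241849109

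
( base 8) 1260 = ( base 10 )688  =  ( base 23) 16l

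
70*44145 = 3090150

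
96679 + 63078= 159757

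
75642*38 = 2874396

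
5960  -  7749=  - 1789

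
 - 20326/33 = -616+2/33 = - 615.94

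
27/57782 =27/57782 = 0.00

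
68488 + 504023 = 572511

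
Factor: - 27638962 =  - 2^1*13^1*23^1*46219^1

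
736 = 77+659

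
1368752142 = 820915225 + 547836917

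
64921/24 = 2705+1/24  =  2705.04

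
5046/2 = 2523 = 2523.00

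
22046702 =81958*269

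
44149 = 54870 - 10721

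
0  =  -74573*0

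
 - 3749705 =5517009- 9266714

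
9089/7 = 1298 + 3/7 = 1298.43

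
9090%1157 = 991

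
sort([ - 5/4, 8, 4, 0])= [ - 5/4,0,  4 , 8]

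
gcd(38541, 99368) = 1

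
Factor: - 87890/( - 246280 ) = 2^( - 2)*11^1*17^1*131^( - 1 ) = 187/524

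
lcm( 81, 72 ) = 648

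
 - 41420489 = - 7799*5311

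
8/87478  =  4/43739 = 0.00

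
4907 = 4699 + 208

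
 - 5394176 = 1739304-7133480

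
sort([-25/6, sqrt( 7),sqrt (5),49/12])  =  [ - 25/6, sqrt(5),sqrt( 7), 49/12] 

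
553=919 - 366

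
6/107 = 6/107 = 0.06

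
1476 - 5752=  - 4276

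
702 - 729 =-27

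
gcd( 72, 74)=2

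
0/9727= 0 = 0.00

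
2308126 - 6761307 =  - 4453181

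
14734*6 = 88404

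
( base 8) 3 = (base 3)10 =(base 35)3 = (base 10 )3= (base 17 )3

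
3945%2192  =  1753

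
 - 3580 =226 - 3806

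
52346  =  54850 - 2504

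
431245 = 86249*5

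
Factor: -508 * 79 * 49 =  - 1966468 = - 2^2*7^2 * 79^1*127^1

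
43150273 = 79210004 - 36059731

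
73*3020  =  220460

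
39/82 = 39/82 = 0.48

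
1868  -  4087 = -2219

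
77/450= 77/450 = 0.17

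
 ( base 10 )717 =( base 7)2043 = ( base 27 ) QF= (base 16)2cd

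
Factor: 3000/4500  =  2^1  *  3^(-1) = 2/3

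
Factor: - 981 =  - 3^2 * 109^1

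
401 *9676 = 3880076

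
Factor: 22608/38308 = 2^2*3^2  *61^ ( - 1) = 36/61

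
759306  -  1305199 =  - 545893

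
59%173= 59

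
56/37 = 56/37=1.51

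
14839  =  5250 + 9589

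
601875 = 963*625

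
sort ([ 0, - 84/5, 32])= [ -84/5,0 , 32 ]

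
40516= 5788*7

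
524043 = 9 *58227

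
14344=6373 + 7971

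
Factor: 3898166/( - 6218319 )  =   - 2^1*3^ (- 1)*677^1*2879^1*2072773^(- 1) 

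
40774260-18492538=22281722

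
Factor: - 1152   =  - 2^7*3^2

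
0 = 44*0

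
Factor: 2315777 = 19^1*121883^1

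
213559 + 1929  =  215488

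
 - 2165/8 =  - 271+3/8=- 270.62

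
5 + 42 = 47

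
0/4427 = 0 =0.00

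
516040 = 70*7372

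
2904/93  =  968/31 = 31.23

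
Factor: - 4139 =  - 4139^1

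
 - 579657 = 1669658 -2249315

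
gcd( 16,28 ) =4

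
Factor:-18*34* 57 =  - 2^2*3^3*  17^1 *19^1= - 34884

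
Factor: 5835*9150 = 2^1*3^2*5^3*61^1 *389^1= 53390250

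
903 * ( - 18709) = -16894227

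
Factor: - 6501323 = - 313^1*20771^1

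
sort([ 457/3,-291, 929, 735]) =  [ - 291, 457/3,735, 929]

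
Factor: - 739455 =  - 3^1* 5^1* 49297^1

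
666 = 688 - 22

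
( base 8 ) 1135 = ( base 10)605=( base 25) o5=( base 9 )742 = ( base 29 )kp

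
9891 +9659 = 19550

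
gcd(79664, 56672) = 16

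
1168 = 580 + 588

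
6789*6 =40734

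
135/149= 135/149  =  0.91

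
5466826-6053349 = -586523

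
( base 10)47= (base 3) 1202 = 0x2f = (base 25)1m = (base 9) 52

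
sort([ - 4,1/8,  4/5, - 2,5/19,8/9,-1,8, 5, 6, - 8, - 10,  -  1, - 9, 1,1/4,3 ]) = [ - 10, - 9,-8,  -  4, - 2, - 1,-1 , 1/8,1/4,5/19, 4/5,  8/9,1,3,5,6 , 8 ]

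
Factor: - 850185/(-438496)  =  2^( - 5)*3^2 * 5^1*7^1 * 71^( - 1)*193^( - 1)*2699^1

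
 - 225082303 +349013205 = 123930902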